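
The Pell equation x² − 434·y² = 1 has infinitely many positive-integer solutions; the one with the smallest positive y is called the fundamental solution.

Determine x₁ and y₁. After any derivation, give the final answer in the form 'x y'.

125 6

[20; 1,4,1,40] for √434; ℓ=4 ⇒ convergent index 3
k=0  a_k=20  p_k/q_k = 20/1
…
k=2  a_k=4  p_k/q_k = 104/5
k=3  a_k=1  p_k/q_k = 125/6
→ (125, 6).  Check: 125²=15625, 434·6²=15624, difference 1.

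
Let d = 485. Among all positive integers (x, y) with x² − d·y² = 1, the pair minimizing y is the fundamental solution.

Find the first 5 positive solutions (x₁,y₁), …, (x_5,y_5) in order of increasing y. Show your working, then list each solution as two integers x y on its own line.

969 44
1877921 85272
3639409929 165257092
7053174564481 320268159024
13669048666554249 620679526931420

√485 = [22; 44, …], period ℓ=1 (odd) → k=1
a_0=22:  p_0=22·1+0=22,  q_0=22·0+1=1
a_1=44:  p_1=44·22+1=969,  q_1=44·1+0=44
fundamental: x₁=969, y₁=44  (since 938961 − 485·1936 = 1)
(969+44√485)^2 = 1877921 + 85272√485
(969+44√485)^3 = 3639409929 + 165257092√485
(969+44√485)^4 = 7053174564481 + 320268159024√485
(969+44√485)^5 = 13669048666554249 + 620679526931420√485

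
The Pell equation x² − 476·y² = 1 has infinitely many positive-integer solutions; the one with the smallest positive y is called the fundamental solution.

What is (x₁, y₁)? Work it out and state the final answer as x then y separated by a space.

28799 1320

[21; 1,4,2,10,2,4,1,42] for √476; ℓ=8 ⇒ convergent index 7
k=0  a_k=21  p_k/q_k = 21/1
k=1  a_k=1  p_k/q_k = 22/1
…
k=3  a_k=2  p_k/q_k = 240/11
…
k=5  a_k=2  p_k/q_k = 5258/241
k=6  a_k=4  p_k/q_k = 23541/1079
k=7  a_k=1  p_k/q_k = 28799/1320
fundamental: x₁=28799, y₁=1320  (since 829382401 − 476·1742400 = 1)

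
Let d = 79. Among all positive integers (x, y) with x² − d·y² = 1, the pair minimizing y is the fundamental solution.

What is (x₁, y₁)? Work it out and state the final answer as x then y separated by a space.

[8; 1,7,1,16] for √79; ℓ=4 ⇒ convergent index 3
k=0  a_k=8  p_k/q_k = 8/1
…
k=2  a_k=7  p_k/q_k = 71/8
k=3  a_k=1  p_k/q_k = 80/9
fundamental: x₁=80, y₁=9  (since 6400 − 79·81 = 1)

80 9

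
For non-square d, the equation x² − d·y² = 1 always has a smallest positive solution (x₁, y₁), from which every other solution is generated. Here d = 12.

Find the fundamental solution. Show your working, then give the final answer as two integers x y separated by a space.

7 2

√12 → a₀=3, period (2,6); ℓ=2 even so k=1
a_0=3:  p_0=3·1+0=3,  q_0=3·0+1=1
a_1=2:  p_1=2·3+1=7,  q_1=2·1+0=2
(x₁, y₁) = (7, 2);  7² − 12·2² = 1 ✓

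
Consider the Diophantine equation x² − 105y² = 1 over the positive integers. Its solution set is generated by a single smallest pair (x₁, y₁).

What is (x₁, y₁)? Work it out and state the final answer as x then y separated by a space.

√105 = [10; 4,20, …], period ℓ=2 (even) → k=1
step 0: (10, 1)  from 10·(1,0) + (0,1)
step 1: (41, 4)  from 4·(10,1) + (1,0)
fundamental: x₁=41, y₁=4  (since 1681 − 105·16 = 1)

41 4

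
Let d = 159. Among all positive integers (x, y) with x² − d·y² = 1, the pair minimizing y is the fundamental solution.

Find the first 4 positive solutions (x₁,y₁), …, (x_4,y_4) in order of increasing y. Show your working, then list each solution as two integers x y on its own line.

1324 105
3505951 278040
9283756924 736249815
24583384828801 1949589232080

[12; 1,1,1,1,3,1,1,1,1,24] for √159; ℓ=10 ⇒ convergent index 9
a_0=12:  p_0=12·1+0=12,  q_0=12·0+1=1
…
a_3=1:  p_3=1·25+13=38,  q_3=1·2+1=3
a_4=1:  p_4=1·38+25=63,  q_4=1·3+2=5
…
a_6=1:  p_6=1·227+63=290,  q_6=1·18+5=23
a_7=1:  p_7=1·290+227=517,  q_7=1·23+18=41
a_8=1:  p_8=1·517+290=807,  q_8=1·41+23=64
a_9=1:  p_9=1·807+517=1324,  q_9=1·64+41=105
→ (1324, 105).  Check: 1324²=1752976, 159·105²=1752975, difference 1.
k=2:  x_2 = 1324·1324+159·105·105 = 3505951,  y_2 = 1324·105+105·1324 = 278040
k=3:  x_3 = 1324·3505951+159·105·278040 = 9283756924,  y_3 = 1324·278040+105·3505951 = 736249815
k=4:  x_4 = 1324·9283756924+159·105·736249815 = 24583384828801,  y_4 = 1324·736249815+105·9283756924 = 1949589232080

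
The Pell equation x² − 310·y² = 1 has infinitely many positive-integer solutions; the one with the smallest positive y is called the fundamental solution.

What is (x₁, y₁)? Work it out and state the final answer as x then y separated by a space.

848719 48204

√310 = [17; 1,1,1,1,5,…,1,1,34, …], period ℓ=16 (even) → k=15
k=0  a_k=17  p_k/q_k = 17/1
k=1  a_k=1  p_k/q_k = 18/1
…
k=3  a_k=1  p_k/q_k = 53/3
…
k=6  a_k=3  p_k/q_k = 1567/89
…
k=10  a_k=3  p_k/q_k = 28928/1643
…
k=12  a_k=1  p_k/q_k = 181315/10298
…
k=14  a_k=1  p_k/q_k = 515017/29251
k=15  a_k=1  p_k/q_k = 848719/48204
fundamental: x₁=848719, y₁=48204  (since 720323940961 − 310·2323625616 = 1)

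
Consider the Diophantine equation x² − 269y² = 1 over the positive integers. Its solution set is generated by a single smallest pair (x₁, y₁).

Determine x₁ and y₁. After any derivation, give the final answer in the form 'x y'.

√269 = [16; 2,2,32, …], period ℓ=3 (odd) → k=5
i=0: a=16 ⇒ p=16, q=1
i=1: a=2 ⇒ p=33, q=2
i=2: a=2 ⇒ p=82, q=5
i=3: a=32 ⇒ p=2657, q=162
i=4: a=2 ⇒ p=5396, q=329
i=5: a=2 ⇒ p=13449, q=820
(x₁, y₁) = (13449, 820);  13449² − 269·820² = 1 ✓

13449 820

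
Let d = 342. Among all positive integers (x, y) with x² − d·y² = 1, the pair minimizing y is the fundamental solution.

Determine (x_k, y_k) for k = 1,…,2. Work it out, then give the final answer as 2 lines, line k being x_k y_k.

√342 → a₀=18, period (2,36); ℓ=2 even so k=1
a_0=18:  p_0=18·1+0=18,  q_0=18·0+1=1
a_1=2:  p_1=2·18+1=37,  q_1=2·1+0=2
→ (37, 2).  Check: 37²=1369, 342·2²=1368, difference 1.
(x_2, y_2) = (37·37 + 342·2·2, 37·2 + 2·37) = (2737, 148)

37 2
2737 148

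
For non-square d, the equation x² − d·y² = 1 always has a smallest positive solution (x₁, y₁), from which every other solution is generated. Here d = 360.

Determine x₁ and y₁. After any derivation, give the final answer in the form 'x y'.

19 1

d=360: √d = [18; 1,36] (ℓ=2, even), read p_1/q_1
i=0: a=18 ⇒ p=18, q=1
i=1: a=1 ⇒ p=19, q=1
fundamental: x₁=19, y₁=1  (since 361 − 360·1 = 1)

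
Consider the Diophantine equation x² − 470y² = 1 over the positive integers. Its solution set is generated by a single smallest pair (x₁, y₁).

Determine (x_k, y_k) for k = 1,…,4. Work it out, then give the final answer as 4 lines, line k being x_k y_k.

1691 78
5718961 263796
19341524411 892157994
65413029839041 3017278071912

√470 = [21; 1,2,8,2,1,42, …], period ℓ=6 (even) → k=5
step 0: (21, 1)  from 21·(1,0) + (0,1)
step 1: (22, 1)  from 1·(21,1) + (1,0)
…
step 4: (1149, 53)  from 2·(542,25) + (65,3)
step 5: (1691, 78)  from 1·(1149,53) + (542,25)
(x₁, y₁) = (1691, 78);  1691² − 470·78² = 1 ✓
k=2:  x_2 = 1691·1691+470·78·78 = 5718961,  y_2 = 1691·78+78·1691 = 263796
k=3:  x_3 = 1691·5718961+470·78·263796 = 19341524411,  y_3 = 1691·263796+78·5718961 = 892157994
k=4:  x_4 = 1691·19341524411+470·78·892157994 = 65413029839041,  y_4 = 1691·892157994+78·19341524411 = 3017278071912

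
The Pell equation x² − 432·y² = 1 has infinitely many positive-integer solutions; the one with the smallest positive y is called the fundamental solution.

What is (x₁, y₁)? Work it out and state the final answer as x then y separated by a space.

√432 = [20; 1,3,1,1,1,3,1,40, …], period ℓ=8 (even) → k=7
step 0: (20, 1)  from 20·(1,0) + (0,1)
step 1: (21, 1)  from 1·(20,1) + (1,0)
step 2: (83, 4)  from 3·(21,1) + (20,1)
step 3: (104, 5)  from 1·(83,4) + (21,1)
step 4: (187, 9)  from 1·(104,5) + (83,4)
…
step 6: (1060, 51)  from 3·(291,14) + (187,9)
step 7: (1351, 65)  from 1·(1060,51) + (291,14)
(x₁, y₁) = (1351, 65);  1351² − 432·65² = 1 ✓

1351 65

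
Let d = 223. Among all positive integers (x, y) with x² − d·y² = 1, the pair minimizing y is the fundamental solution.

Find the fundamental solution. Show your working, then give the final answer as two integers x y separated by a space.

√223 = [14; 1,13,1,28, …], period ℓ=4 (even) → k=3
a_0=14:  p_0=14·1+0=14,  q_0=14·0+1=1
…
a_2=13:  p_2=13·15+14=209,  q_2=13·1+1=14
a_3=1:  p_3=1·209+15=224,  q_3=1·14+1=15
fundamental: x₁=224, y₁=15  (since 50176 − 223·225 = 1)

224 15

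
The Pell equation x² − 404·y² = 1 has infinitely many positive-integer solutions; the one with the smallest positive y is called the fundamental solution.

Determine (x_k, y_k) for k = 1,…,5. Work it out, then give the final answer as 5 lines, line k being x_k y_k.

√404 → a₀=20, period (10,40); ℓ=2 even so k=1
a_0=20:  p_0=20·1+0=20,  q_0=20·0+1=1
a_1=10:  p_1=10·20+1=201,  q_1=10·1+0=10
→ (201, 10).  Check: 201²=40401, 404·10²=40400, difference 1.
n=2: (201,10)∘(201,10) = (201·201+404·10·10, 201·10+10·201) = (80801,4020)
n=3: (80801,4020)∘(201,10) = (201·80801+404·10·4020, 201·4020+10·80801) = (32481801,1616030)
n=4: (32481801,1616030)∘(201,10) = (201·32481801+404·10·1616030, 201·1616030+10·32481801) = (13057603201,649640040)
n=5: (13057603201,649640040)∘(201,10) = (201·13057603201+404·10·649640040, 201·649640040+10·13057603201) = (5249124005001,261153680050)

201 10
80801 4020
32481801 1616030
13057603201 649640040
5249124005001 261153680050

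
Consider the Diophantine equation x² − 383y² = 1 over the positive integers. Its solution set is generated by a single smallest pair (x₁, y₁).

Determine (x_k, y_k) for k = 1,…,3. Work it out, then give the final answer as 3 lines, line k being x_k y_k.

d=383: √d = [19; 1,1,3,19,3,1,1,38] (ℓ=8, even), read p_7/q_7
step 0: (19, 1)  from 19·(1,0) + (0,1)
…
step 3: (137, 7)  from 3·(39,2) + (20,1)
step 4: (2642, 135)  from 19·(137,7) + (39,2)
step 5: (8063, 412)  from 3·(2642,135) + (137,7)
step 6: (10705, 547)  from 1·(8063,412) + (2642,135)
step 7: (18768, 959)  from 1·(10705,547) + (8063,412)
fundamental: x₁=18768, y₁=959  (since 352237824 − 383·919681 = 1)
(18768+959√383)^2 = 704475647 + 35997024√383
(18768+959√383)^3 = 26443197867024 + 1351184291905√383

18768 959
704475647 35997024
26443197867024 1351184291905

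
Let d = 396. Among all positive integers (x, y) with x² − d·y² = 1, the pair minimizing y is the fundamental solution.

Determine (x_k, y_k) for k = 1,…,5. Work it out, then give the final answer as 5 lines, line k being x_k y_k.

199 10
79201 3980
31521799 1584030
12545596801 630439960
4993116004999 250913520050

[19; 1,8,1,38] for √396; ℓ=4 ⇒ convergent index 3
step 0: (19, 1)  from 19·(1,0) + (0,1)
step 1: (20, 1)  from 1·(19,1) + (1,0)
step 2: (179, 9)  from 8·(20,1) + (19,1)
step 3: (199, 10)  from 1·(179,9) + (20,1)
→ (199, 10).  Check: 199²=39601, 396·10²=39600, difference 1.
n=2: (199,10)∘(199,10) = (199·199+396·10·10, 199·10+10·199) = (79201,3980)
n=3: (79201,3980)∘(199,10) = (199·79201+396·10·3980, 199·3980+10·79201) = (31521799,1584030)
n=4: (31521799,1584030)∘(199,10) = (199·31521799+396·10·1584030, 199·1584030+10·31521799) = (12545596801,630439960)
n=5: (12545596801,630439960)∘(199,10) = (199·12545596801+396·10·630439960, 199·630439960+10·12545596801) = (4993116004999,250913520050)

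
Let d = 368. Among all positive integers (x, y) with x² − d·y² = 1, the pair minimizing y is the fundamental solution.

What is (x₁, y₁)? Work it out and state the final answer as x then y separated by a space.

1151 60

d=368: √d = [19; 5,2,5,38] (ℓ=4, even), read p_3/q_3
a_0=19:  p_0=19·1+0=19,  q_0=19·0+1=1
…
a_2=2:  p_2=2·96+19=211,  q_2=2·5+1=11
a_3=5:  p_3=5·211+96=1151,  q_3=5·11+5=60
→ (1151, 60).  Check: 1151²=1324801, 368·60²=1324800, difference 1.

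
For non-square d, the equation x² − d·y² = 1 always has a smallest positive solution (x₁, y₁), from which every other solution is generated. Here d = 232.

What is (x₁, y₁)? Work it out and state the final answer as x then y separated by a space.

19603 1287

d=232: √d = [15; 4,3,7,3,4,30] (ℓ=6, even), read p_5/q_5
a_0=15:  p_0=15·1+0=15,  q_0=15·0+1=1
…
a_3=7:  p_3=7·198+61=1447,  q_3=7·13+4=95
a_4=3:  p_4=3·1447+198=4539,  q_4=3·95+13=298
a_5=4:  p_5=4·4539+1447=19603,  q_5=4·298+95=1287
(x₁, y₁) = (19603, 1287);  19603² − 232·1287² = 1 ✓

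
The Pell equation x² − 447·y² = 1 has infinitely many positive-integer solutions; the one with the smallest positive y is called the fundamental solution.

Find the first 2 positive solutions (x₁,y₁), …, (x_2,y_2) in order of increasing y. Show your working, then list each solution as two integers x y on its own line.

148 7
43807 2072

d=447: √d = [21; 7,42] (ℓ=2, even), read p_1/q_1
step 0: (21, 1)  from 21·(1,0) + (0,1)
step 1: (148, 7)  from 7·(21,1) + (1,0)
fundamental: x₁=148, y₁=7  (since 21904 − 447·49 = 1)
k=2:  x_2 = 148·148+447·7·7 = 43807,  y_2 = 148·7+7·148 = 2072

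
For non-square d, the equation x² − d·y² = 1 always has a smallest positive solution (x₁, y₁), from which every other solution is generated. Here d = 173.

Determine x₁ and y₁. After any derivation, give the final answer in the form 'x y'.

√173 = [13; 6,1,1,6,26, …], period ℓ=5 (odd) → k=9
a_0=13:  p_0=13·1+0=13,  q_0=13·0+1=1
…
a_8=1:  p_8=1·205791+176552=382343,  q_8=1·15646+13423=29069
a_9=6:  p_9=6·382343+205791=2499849,  q_9=6·29069+15646=190060
fundamental: x₁=2499849, y₁=190060  (since 6249245022801 − 173·36122803600 = 1)

2499849 190060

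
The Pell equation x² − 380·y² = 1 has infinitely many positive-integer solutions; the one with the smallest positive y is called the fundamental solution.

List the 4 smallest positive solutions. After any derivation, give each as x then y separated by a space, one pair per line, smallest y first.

[19; 2,38] for √380; ℓ=2 ⇒ convergent index 1
a_0=19:  p_0=19·1+0=19,  q_0=19·0+1=1
a_1=2:  p_1=2·19+1=39,  q_1=2·1+0=2
fundamental: x₁=39, y₁=2  (since 1521 − 380·4 = 1)
k=2:  x_2 = 39·39+380·2·2 = 3041,  y_2 = 39·2+2·39 = 156
k=3:  x_3 = 39·3041+380·2·156 = 237159,  y_3 = 39·156+2·3041 = 12166
k=4:  x_4 = 39·237159+380·2·12166 = 18495361,  y_4 = 39·12166+2·237159 = 948792

39 2
3041 156
237159 12166
18495361 948792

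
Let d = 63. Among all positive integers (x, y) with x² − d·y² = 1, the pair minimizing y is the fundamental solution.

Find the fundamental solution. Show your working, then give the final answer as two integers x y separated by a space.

8 1

√63 = [7; 1,14, …], period ℓ=2 (even) → k=1
k=0  a_k=7  p_k/q_k = 7/1
k=1  a_k=1  p_k/q_k = 8/1
fundamental: x₁=8, y₁=1  (since 64 − 63·1 = 1)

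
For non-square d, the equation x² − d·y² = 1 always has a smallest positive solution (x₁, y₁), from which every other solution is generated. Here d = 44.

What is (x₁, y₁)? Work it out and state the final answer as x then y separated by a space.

[6; 1,1,1,2,1,1,1,12] for √44; ℓ=8 ⇒ convergent index 7
step 0: (6, 1)  from 6·(1,0) + (0,1)
step 1: (7, 1)  from 1·(6,1) + (1,0)
step 2: (13, 2)  from 1·(7,1) + (6,1)
step 3: (20, 3)  from 1·(13,2) + (7,1)
step 4: (53, 8)  from 2·(20,3) + (13,2)
…
step 6: (126, 19)  from 1·(73,11) + (53,8)
step 7: (199, 30)  from 1·(126,19) + (73,11)
→ (199, 30).  Check: 199²=39601, 44·30²=39600, difference 1.

199 30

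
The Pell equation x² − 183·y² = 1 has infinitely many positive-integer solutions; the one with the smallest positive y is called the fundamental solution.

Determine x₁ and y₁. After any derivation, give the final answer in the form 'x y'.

487 36

[13; 1,1,8,1,1,26] for √183; ℓ=6 ⇒ convergent index 5
step 0: (13, 1)  from 13·(1,0) + (0,1)
…
step 3: (230, 17)  from 8·(27,2) + (14,1)
step 4: (257, 19)  from 1·(230,17) + (27,2)
step 5: (487, 36)  from 1·(257,19) + (230,17)
(x₁, y₁) = (487, 36);  487² − 183·36² = 1 ✓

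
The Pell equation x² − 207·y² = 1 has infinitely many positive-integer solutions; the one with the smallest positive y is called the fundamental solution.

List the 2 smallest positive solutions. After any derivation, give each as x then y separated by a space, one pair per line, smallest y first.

1151 80
2649601 184160

√207 → a₀=14, period (2,1,1,2,1,1,2,28); ℓ=8 even so k=7
i=0: a=14 ⇒ p=14, q=1
i=1: a=2 ⇒ p=29, q=2
…
i=3: a=1 ⇒ p=72, q=5
i=4: a=2 ⇒ p=187, q=13
i=5: a=1 ⇒ p=259, q=18
i=6: a=1 ⇒ p=446, q=31
i=7: a=2 ⇒ p=1151, q=80
(x₁, y₁) = (1151, 80);  1151² − 207·80² = 1 ✓
k=2:  x_2 = 1151·1151+207·80·80 = 2649601,  y_2 = 1151·80+80·1151 = 184160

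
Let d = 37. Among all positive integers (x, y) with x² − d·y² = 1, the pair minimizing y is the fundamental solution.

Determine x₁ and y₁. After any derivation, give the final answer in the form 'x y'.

√37 = [6; 12, …], period ℓ=1 (odd) → k=1
a_0=6:  p_0=6·1+0=6,  q_0=6·0+1=1
a_1=12:  p_1=12·6+1=73,  q_1=12·1+0=12
fundamental: x₁=73, y₁=12  (since 5329 − 37·144 = 1)

73 12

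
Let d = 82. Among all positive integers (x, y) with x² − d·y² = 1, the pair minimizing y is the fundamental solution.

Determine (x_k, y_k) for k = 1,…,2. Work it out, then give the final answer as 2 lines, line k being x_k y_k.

163 18
53137 5868

[9; 18] for √82; ℓ=1 ⇒ convergent index 1
a_0=9:  p_0=9·1+0=9,  q_0=9·0+1=1
a_1=18:  p_1=18·9+1=163,  q_1=18·1+0=18
fundamental: x₁=163, y₁=18  (since 26569 − 82·324 = 1)
(163+18√82)^2 = 53137 + 5868√82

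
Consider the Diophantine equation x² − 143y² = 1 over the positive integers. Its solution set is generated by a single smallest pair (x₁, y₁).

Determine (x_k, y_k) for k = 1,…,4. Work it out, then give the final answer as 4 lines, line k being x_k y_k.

12 1
287 24
6876 575
164737 13776

d=143: √d = [11; 1,22] (ℓ=2, even), read p_1/q_1
k=0  a_k=11  p_k/q_k = 11/1
k=1  a_k=1  p_k/q_k = 12/1
→ (12, 1).  Check: 12²=144, 143·1²=143, difference 1.
n=2: (12,1)∘(12,1) = (12·12+143·1·1, 12·1+1·12) = (287,24)
n=3: (287,24)∘(12,1) = (12·287+143·1·24, 12·24+1·287) = (6876,575)
n=4: (6876,575)∘(12,1) = (12·6876+143·1·575, 12·575+1·6876) = (164737,13776)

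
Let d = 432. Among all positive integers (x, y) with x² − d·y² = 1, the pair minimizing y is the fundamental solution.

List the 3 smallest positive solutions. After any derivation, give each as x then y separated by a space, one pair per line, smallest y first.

√432 = [20; 1,3,1,1,1,3,1,40, …], period ℓ=8 (even) → k=7
step 0: (20, 1)  from 20·(1,0) + (0,1)
step 1: (21, 1)  from 1·(20,1) + (1,0)
step 2: (83, 4)  from 3·(21,1) + (20,1)
…
step 4: (187, 9)  from 1·(104,5) + (83,4)
…
step 6: (1060, 51)  from 3·(291,14) + (187,9)
step 7: (1351, 65)  from 1·(1060,51) + (291,14)
(x₁, y₁) = (1351, 65);  1351² − 432·65² = 1 ✓
(x_2, y_2) = (1351·1351 + 432·65·65, 1351·65 + 65·1351) = (3650401, 175630)
(x_3, y_3) = (1351·3650401 + 432·65·175630, 1351·175630 + 65·3650401) = (9863382151, 474552195)

1351 65
3650401 175630
9863382151 474552195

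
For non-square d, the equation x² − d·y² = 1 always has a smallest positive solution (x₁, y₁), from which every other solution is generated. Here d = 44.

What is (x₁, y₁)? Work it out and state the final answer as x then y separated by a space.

199 30

√44 = [6; 1,1,1,2,1,1,1,12, …], period ℓ=8 (even) → k=7
step 0: (6, 1)  from 6·(1,0) + (0,1)
step 1: (7, 1)  from 1·(6,1) + (1,0)
step 2: (13, 2)  from 1·(7,1) + (6,1)
step 3: (20, 3)  from 1·(13,2) + (7,1)
step 4: (53, 8)  from 2·(20,3) + (13,2)
step 5: (73, 11)  from 1·(53,8) + (20,3)
step 6: (126, 19)  from 1·(73,11) + (53,8)
step 7: (199, 30)  from 1·(126,19) + (73,11)
fundamental: x₁=199, y₁=30  (since 39601 − 44·900 = 1)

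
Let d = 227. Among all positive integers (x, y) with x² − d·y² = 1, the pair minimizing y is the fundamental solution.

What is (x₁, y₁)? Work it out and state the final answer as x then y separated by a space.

226 15

[15; 15,30] for √227; ℓ=2 ⇒ convergent index 1
i=0: a=15 ⇒ p=15, q=1
i=1: a=15 ⇒ p=226, q=15
(x₁, y₁) = (226, 15);  226² − 227·15² = 1 ✓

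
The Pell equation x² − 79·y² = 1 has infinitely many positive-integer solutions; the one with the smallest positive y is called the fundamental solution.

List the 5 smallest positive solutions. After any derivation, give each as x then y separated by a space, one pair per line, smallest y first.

[8; 1,7,1,16] for √79; ℓ=4 ⇒ convergent index 3
i=0: a=8 ⇒ p=8, q=1
…
i=2: a=7 ⇒ p=71, q=8
i=3: a=1 ⇒ p=80, q=9
→ (80, 9).  Check: 80²=6400, 79·9²=6399, difference 1.
(x_2, y_2) = (80·80 + 79·9·9, 80·9 + 9·80) = (12799, 1440)
(x_3, y_3) = (80·12799 + 79·9·1440, 80·1440 + 9·12799) = (2047760, 230391)
(x_4, y_4) = (80·2047760 + 79·9·230391, 80·230391 + 9·2047760) = (327628801, 36861120)
(x_5, y_5) = (80·327628801 + 79·9·36861120, 80·36861120 + 9·327628801) = (52418560400, 5897548809)

80 9
12799 1440
2047760 230391
327628801 36861120
52418560400 5897548809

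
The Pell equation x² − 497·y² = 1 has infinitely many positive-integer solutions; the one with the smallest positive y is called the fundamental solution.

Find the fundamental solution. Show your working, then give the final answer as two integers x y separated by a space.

√497 → a₀=22, period (3,2,2,5,6,5,2,2,3,44); ℓ=10 even so k=9
step 0: (22, 1)  from 22·(1,0) + (0,1)
…
step 7: (143637, 6443)  from 2·(65476,2937) + (12685,569)
step 8: (352750, 15823)  from 2·(143637,6443) + (65476,2937)
step 9: (1201887, 53912)  from 3·(352750,15823) + (143637,6443)
fundamental: x₁=1201887, y₁=53912  (since 1444532360769 − 497·2906503744 = 1)

1201887 53912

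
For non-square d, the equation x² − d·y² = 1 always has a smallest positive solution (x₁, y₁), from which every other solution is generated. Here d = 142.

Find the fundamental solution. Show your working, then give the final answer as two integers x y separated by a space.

143 12

√142 → a₀=11, period (1,10,1,22); ℓ=4 even so k=3
i=0: a=11 ⇒ p=11, q=1
…
i=2: a=10 ⇒ p=131, q=11
i=3: a=1 ⇒ p=143, q=12
→ (143, 12).  Check: 143²=20449, 142·12²=20448, difference 1.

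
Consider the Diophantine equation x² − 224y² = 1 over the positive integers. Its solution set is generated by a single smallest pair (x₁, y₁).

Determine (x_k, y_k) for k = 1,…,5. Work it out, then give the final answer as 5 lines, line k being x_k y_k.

15 1
449 30
13455 899
403201 26940
12082575 807301

d=224: √d = [14; 1,28] (ℓ=2, even), read p_1/q_1
a_0=14:  p_0=14·1+0=14,  q_0=14·0+1=1
a_1=1:  p_1=1·14+1=15,  q_1=1·1+0=1
(x₁, y₁) = (15, 1);  15² − 224·1² = 1 ✓
n=2: (15,1)∘(15,1) = (15·15+224·1·1, 15·1+1·15) = (449,30)
n=3: (449,30)∘(15,1) = (15·449+224·1·30, 15·30+1·449) = (13455,899)
n=4: (13455,899)∘(15,1) = (15·13455+224·1·899, 15·899+1·13455) = (403201,26940)
n=5: (403201,26940)∘(15,1) = (15·403201+224·1·26940, 15·26940+1·403201) = (12082575,807301)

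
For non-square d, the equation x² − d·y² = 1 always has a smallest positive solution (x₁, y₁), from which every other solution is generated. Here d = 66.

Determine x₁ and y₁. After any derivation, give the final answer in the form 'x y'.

√66 = [8; 8,16, …], period ℓ=2 (even) → k=1
i=0: a=8 ⇒ p=8, q=1
i=1: a=8 ⇒ p=65, q=8
→ (65, 8).  Check: 65²=4225, 66·8²=4224, difference 1.

65 8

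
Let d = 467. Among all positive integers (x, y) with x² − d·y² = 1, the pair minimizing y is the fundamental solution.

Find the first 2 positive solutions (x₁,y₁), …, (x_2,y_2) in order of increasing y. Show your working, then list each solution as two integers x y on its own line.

1625626 75225
5285319783751 244575431700

d=467: √d = [21; 1,1,1,1,3,…,1,1,42] (ℓ=14, even), read p_13/q_13
a_0=21:  p_0=21·1+0=21,  q_0=21·0+1=1
…
a_2=1:  p_2=1·22+21=43,  q_2=1·1+1=2
a_3=1:  p_3=1·43+22=65,  q_3=1·2+1=3
a_4=1:  p_4=1·65+43=108,  q_4=1·3+2=5
…
a_6=3:  p_6=3·389+108=1275,  q_6=3·18+5=59
a_7=21:  p_7=21·1275+389=27164,  q_7=21·59+18=1257
a_8=3:  p_8=3·27164+1275=82767,  q_8=3·1257+59=3830
…
a_11=1:  p_11=1·358232+275465=633697,  q_11=1·16577+12747=29324
a_12=1:  p_12=1·633697+358232=991929,  q_12=1·29324+16577=45901
a_13=1:  p_13=1·991929+633697=1625626,  q_13=1·45901+29324=75225
(x₁, y₁) = (1625626, 75225);  1625626² − 467·75225² = 1 ✓
(x_2, y_2) = (1625626·1625626 + 467·75225·75225, 1625626·75225 + 75225·1625626) = (5285319783751, 244575431700)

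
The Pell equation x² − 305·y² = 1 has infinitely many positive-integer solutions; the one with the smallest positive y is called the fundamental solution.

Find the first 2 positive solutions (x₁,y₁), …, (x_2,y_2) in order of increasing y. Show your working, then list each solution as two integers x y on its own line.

[17; 2,6,2,34] for √305; ℓ=4 ⇒ convergent index 3
i=0: a=17 ⇒ p=17, q=1
i=1: a=2 ⇒ p=35, q=2
i=2: a=6 ⇒ p=227, q=13
i=3: a=2 ⇒ p=489, q=28
→ (489, 28).  Check: 489²=239121, 305·28²=239120, difference 1.
k=2:  x_2 = 489·489+305·28·28 = 478241,  y_2 = 489·28+28·489 = 27384

489 28
478241 27384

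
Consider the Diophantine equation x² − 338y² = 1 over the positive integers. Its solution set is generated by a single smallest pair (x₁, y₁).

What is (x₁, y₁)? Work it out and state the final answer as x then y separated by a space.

114243 6214

[18; 2,1,1,2,36] for √338; ℓ=5 ⇒ convergent index 9
a_0=18:  p_0=18·1+0=18,  q_0=18·0+1=1
a_1=2:  p_1=2·18+1=37,  q_1=2·1+0=2
a_2=1:  p_2=1·37+18=55,  q_2=1·2+1=3
a_3=1:  p_3=1·55+37=92,  q_3=1·3+2=5
a_4=2:  p_4=2·92+55=239,  q_4=2·5+3=13
a_5=36:  p_5=36·239+92=8696,  q_5=36·13+5=473
…
a_8=1:  p_8=1·26327+17631=43958,  q_8=1·1432+959=2391
a_9=2:  p_9=2·43958+26327=114243,  q_9=2·2391+1432=6214
→ (114243, 6214).  Check: 114243²=13051463049, 338·6214²=13051463048, difference 1.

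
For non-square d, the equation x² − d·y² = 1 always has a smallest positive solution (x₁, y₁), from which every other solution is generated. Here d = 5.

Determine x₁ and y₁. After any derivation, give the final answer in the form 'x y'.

d=5: √d = [2; 4] (ℓ=1, odd), read p_1/q_1
step 0: (2, 1)  from 2·(1,0) + (0,1)
step 1: (9, 4)  from 4·(2,1) + (1,0)
(x₁, y₁) = (9, 4);  9² − 5·4² = 1 ✓

9 4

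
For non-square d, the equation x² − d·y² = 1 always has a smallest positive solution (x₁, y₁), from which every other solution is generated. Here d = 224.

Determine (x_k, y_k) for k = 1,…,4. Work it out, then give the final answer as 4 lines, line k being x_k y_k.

15 1
449 30
13455 899
403201 26940

d=224: √d = [14; 1,28] (ℓ=2, even), read p_1/q_1
a_0=14:  p_0=14·1+0=14,  q_0=14·0+1=1
a_1=1:  p_1=1·14+1=15,  q_1=1·1+0=1
fundamental: x₁=15, y₁=1  (since 225 − 224·1 = 1)
(15+1√224)^2 = 449 + 30√224
(15+1√224)^3 = 13455 + 899√224
(15+1√224)^4 = 403201 + 26940√224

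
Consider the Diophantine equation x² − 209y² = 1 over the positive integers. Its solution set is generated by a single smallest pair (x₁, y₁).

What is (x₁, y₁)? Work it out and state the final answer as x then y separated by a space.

√209 = [14; 2,5,3,2,3,5,2,28, …], period ℓ=8 (even) → k=7
i=0: a=14 ⇒ p=14, q=1
…
i=3: a=3 ⇒ p=506, q=35
…
i=6: a=5 ⇒ p=21266, q=1471
i=7: a=2 ⇒ p=46551, q=3220
→ (46551, 3220).  Check: 46551²=2166995601, 209·3220²=2166995600, difference 1.

46551 3220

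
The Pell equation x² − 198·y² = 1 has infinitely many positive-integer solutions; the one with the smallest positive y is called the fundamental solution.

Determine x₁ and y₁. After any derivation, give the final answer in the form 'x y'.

197 14

√198 = [14; 14,28, …], period ℓ=2 (even) → k=1
i=0: a=14 ⇒ p=14, q=1
i=1: a=14 ⇒ p=197, q=14
(x₁, y₁) = (197, 14);  197² − 198·14² = 1 ✓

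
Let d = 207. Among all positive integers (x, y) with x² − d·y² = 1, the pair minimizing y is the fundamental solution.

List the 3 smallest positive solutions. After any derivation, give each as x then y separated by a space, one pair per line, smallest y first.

1151 80
2649601 184160
6099380351 423936240

d=207: √d = [14; 2,1,1,2,1,1,2,28] (ℓ=8, even), read p_7/q_7
k=0  a_k=14  p_k/q_k = 14/1
…
k=4  a_k=2  p_k/q_k = 187/13
k=5  a_k=1  p_k/q_k = 259/18
k=6  a_k=1  p_k/q_k = 446/31
k=7  a_k=2  p_k/q_k = 1151/80
(x₁, y₁) = (1151, 80);  1151² − 207·80² = 1 ✓
k=2:  x_2 = 1151·1151+207·80·80 = 2649601,  y_2 = 1151·80+80·1151 = 184160
k=3:  x_3 = 1151·2649601+207·80·184160 = 6099380351,  y_3 = 1151·184160+80·2649601 = 423936240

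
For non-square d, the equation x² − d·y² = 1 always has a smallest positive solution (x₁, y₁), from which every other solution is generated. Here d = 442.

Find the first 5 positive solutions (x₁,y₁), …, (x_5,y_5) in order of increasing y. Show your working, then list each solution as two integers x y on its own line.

883 42
1559377 74172
2753858899 130987710
4863313256257 231324221688
8588608456690963 408518444513298

d=442: √d = [21; 42] (ℓ=1, odd), read p_1/q_1
k=0  a_k=21  p_k/q_k = 21/1
k=1  a_k=42  p_k/q_k = 883/42
(x₁, y₁) = (883, 42);  883² − 442·42² = 1 ✓
(883+42√442)^2 = 1559377 + 74172√442
(883+42√442)^3 = 2753858899 + 130987710√442
(883+42√442)^4 = 4863313256257 + 231324221688√442
(883+42√442)^5 = 8588608456690963 + 408518444513298√442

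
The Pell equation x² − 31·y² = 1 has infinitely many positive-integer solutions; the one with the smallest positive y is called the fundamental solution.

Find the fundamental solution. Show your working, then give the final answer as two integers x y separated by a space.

1520 273

√31 = [5; 1,1,3,5,3,1,1,10, …], period ℓ=8 (even) → k=7
i=0: a=5 ⇒ p=5, q=1
i=1: a=1 ⇒ p=6, q=1
i=2: a=1 ⇒ p=11, q=2
i=3: a=3 ⇒ p=39, q=7
i=4: a=5 ⇒ p=206, q=37
i=5: a=3 ⇒ p=657, q=118
i=6: a=1 ⇒ p=863, q=155
i=7: a=1 ⇒ p=1520, q=273
(x₁, y₁) = (1520, 273);  1520² − 31·273² = 1 ✓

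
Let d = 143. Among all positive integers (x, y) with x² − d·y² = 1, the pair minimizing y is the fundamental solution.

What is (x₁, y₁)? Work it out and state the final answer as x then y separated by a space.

[11; 1,22] for √143; ℓ=2 ⇒ convergent index 1
step 0: (11, 1)  from 11·(1,0) + (0,1)
step 1: (12, 1)  from 1·(11,1) + (1,0)
→ (12, 1).  Check: 12²=144, 143·1²=143, difference 1.

12 1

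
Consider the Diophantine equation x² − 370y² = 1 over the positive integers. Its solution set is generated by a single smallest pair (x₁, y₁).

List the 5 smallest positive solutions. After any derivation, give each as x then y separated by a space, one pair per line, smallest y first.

√370 = [19; 4,4,38, …], period ℓ=3 (odd) → k=5
k=0  a_k=19  p_k/q_k = 19/1
…
k=4  a_k=4  p_k/q_k = 50339/2617
k=5  a_k=4  p_k/q_k = 213859/11118
→ (213859, 11118).  Check: 213859²=45735671881, 370·11118²=45735671880, difference 1.
k=2:  x_2 = 213859·213859+370·11118·11118 = 91471343761,  y_2 = 213859·11118+11118·213859 = 4755368724
k=3:  x_3 = 213859·91471343761+370·11118·4755368724 = 39123940210553539,  y_3 = 213859·4755368724+11118·91471343761 = 2033956799880714
k=4:  x_4 = 213859·39123940210553539+370·11118·2033956799880714 = 16734013458886067250241,  y_4 = 213859·2033956799880714+11118·39123940210553539 = 869959934526623861928
k=5:  x_5 = 213859·16734013458886067250241+370·11118·869959934526623861928 = 7157438768568706971928026499,  y_5 = 213859·869959934526623861928+11118·16734013458886067250241 = 372097523273824548176239590

213859 11118
91471343761 4755368724
39123940210553539 2033956799880714
16734013458886067250241 869959934526623861928
7157438768568706971928026499 372097523273824548176239590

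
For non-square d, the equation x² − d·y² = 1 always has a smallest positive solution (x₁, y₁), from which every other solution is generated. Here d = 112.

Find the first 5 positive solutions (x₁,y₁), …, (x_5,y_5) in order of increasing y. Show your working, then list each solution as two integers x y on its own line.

[10; 1,1,2,1,1,20] for √112; ℓ=6 ⇒ convergent index 5
step 0: (10, 1)  from 10·(1,0) + (0,1)
…
step 2: (21, 2)  from 1·(11,1) + (10,1)
…
step 4: (74, 7)  from 1·(53,5) + (21,2)
step 5: (127, 12)  from 1·(74,7) + (53,5)
→ (127, 12).  Check: 127²=16129, 112·12²=16128, difference 1.
n=2: (127,12)∘(127,12) = (127·127+112·12·12, 127·12+12·127) = (32257,3048)
n=3: (32257,3048)∘(127,12) = (127·32257+112·12·3048, 127·3048+12·32257) = (8193151,774180)
n=4: (8193151,774180)∘(127,12) = (127·8193151+112·12·774180, 127·774180+12·8193151) = (2081028097,196638672)
n=5: (2081028097,196638672)∘(127,12) = (127·2081028097+112·12·196638672, 127·196638672+12·2081028097) = (528572943487,49945448508)

127 12
32257 3048
8193151 774180
2081028097 196638672
528572943487 49945448508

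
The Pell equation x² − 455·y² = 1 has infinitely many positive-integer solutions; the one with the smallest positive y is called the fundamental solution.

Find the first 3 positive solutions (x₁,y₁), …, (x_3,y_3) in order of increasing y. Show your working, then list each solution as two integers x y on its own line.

64 3
8191 384
1048384 49149

d=455: √d = [21; 3,42] (ℓ=2, even), read p_1/q_1
step 0: (21, 1)  from 21·(1,0) + (0,1)
step 1: (64, 3)  from 3·(21,1) + (1,0)
(x₁, y₁) = (64, 3);  64² − 455·3² = 1 ✓
(64+3√455)^2 = 8191 + 384√455
(64+3√455)^3 = 1048384 + 49149√455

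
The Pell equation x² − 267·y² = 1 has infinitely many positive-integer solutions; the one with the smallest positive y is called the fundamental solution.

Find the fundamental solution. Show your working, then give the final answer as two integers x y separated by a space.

2402 147

[16; 2,1,15,1,2,32] for √267; ℓ=6 ⇒ convergent index 5
step 0: (16, 1)  from 16·(1,0) + (0,1)
…
step 2: (49, 3)  from 1·(33,2) + (16,1)
step 3: (768, 47)  from 15·(49,3) + (33,2)
step 4: (817, 50)  from 1·(768,47) + (49,3)
step 5: (2402, 147)  from 2·(817,50) + (768,47)
(x₁, y₁) = (2402, 147);  2402² − 267·147² = 1 ✓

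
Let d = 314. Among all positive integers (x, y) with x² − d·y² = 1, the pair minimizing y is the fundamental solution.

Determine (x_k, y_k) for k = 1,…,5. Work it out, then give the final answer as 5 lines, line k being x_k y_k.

392499 22150
308110930001 17387705700
241866463828532499 13649314199066450
189864690372162243720001 10714684347621377411400
149043402212524750531884812499 8411005783500436710995110750

[17; 1,2,1,1,2,1,34] for √314; ℓ=7 ⇒ convergent index 13
i=0: a=17 ⇒ p=17, q=1
i=1: a=1 ⇒ p=18, q=1
i=2: a=2 ⇒ p=53, q=3
…
i=12: a=2 ⇒ p=282617, q=15949
i=13: a=1 ⇒ p=392499, q=22150
(x₁, y₁) = (392499, 22150);  392499² − 314·22150² = 1 ✓
n=2: (392499,22150)∘(392499,22150) = (392499·392499+314·22150·22150, 392499·22150+22150·392499) = (308110930001,17387705700)
n=3: (308110930001,17387705700)∘(392499,22150) = (392499·308110930001+314·22150·17387705700, 392499·17387705700+22150·308110930001) = (241866463828532499,13649314199066450)
n=4: (241866463828532499,13649314199066450)∘(392499,22150) = (392499·241866463828532499+314·22150·13649314199066450, 392499·13649314199066450+22150·241866463828532499) = (189864690372162243720001,10714684347621377411400)
n=5: (189864690372162243720001,10714684347621377411400)∘(392499,22150) = (392499·189864690372162243720001+314·22150·10714684347621377411400, 392499·10714684347621377411400+22150·189864690372162243720001) = (149043402212524750531884812499,8411005783500436710995110750)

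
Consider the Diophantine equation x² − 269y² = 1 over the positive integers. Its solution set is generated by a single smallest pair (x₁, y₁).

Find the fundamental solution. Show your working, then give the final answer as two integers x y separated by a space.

√269 = [16; 2,2,32, …], period ℓ=3 (odd) → k=5
a_0=16:  p_0=16·1+0=16,  q_0=16·0+1=1
a_1=2:  p_1=2·16+1=33,  q_1=2·1+0=2
a_2=2:  p_2=2·33+16=82,  q_2=2·2+1=5
a_3=32:  p_3=32·82+33=2657,  q_3=32·5+2=162
a_4=2:  p_4=2·2657+82=5396,  q_4=2·162+5=329
a_5=2:  p_5=2·5396+2657=13449,  q_5=2·329+162=820
→ (13449, 820).  Check: 13449²=180875601, 269·820²=180875600, difference 1.

13449 820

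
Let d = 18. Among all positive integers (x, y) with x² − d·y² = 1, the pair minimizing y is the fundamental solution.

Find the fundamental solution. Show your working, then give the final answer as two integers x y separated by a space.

17 4

√18 = [4; 4,8, …], period ℓ=2 (even) → k=1
k=0  a_k=4  p_k/q_k = 4/1
k=1  a_k=4  p_k/q_k = 17/4
→ (17, 4).  Check: 17²=289, 18·4²=288, difference 1.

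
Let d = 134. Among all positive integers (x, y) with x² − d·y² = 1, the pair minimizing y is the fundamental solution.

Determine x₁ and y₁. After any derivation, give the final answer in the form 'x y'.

√134 → a₀=11, period (1,1,2,1,3,…,1,1,22); ℓ=14 even so k=13
i=0: a=11 ⇒ p=11, q=1
…
i=4: a=1 ⇒ p=81, q=7
i=5: a=3 ⇒ p=301, q=26
i=6: a=1 ⇒ p=382, q=33
…
i=10: a=1 ⇒ p=22133, q=1912
i=11: a=2 ⇒ p=61896, q=5347
i=12: a=1 ⇒ p=84029, q=7259
i=13: a=1 ⇒ p=145925, q=12606
(x₁, y₁) = (145925, 12606);  145925² − 134·12606² = 1 ✓

145925 12606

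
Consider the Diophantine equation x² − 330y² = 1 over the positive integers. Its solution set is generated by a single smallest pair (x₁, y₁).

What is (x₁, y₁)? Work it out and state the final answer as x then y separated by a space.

d=330: √d = [18; 6,36] (ℓ=2, even), read p_1/q_1
a_0=18:  p_0=18·1+0=18,  q_0=18·0+1=1
a_1=6:  p_1=6·18+1=109,  q_1=6·1+0=6
(x₁, y₁) = (109, 6);  109² − 330·6² = 1 ✓

109 6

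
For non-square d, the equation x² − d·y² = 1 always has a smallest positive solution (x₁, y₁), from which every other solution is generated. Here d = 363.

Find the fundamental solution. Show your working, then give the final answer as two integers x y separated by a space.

d=363: √d = [19; 19,38] (ℓ=2, even), read p_1/q_1
a_0=19:  p_0=19·1+0=19,  q_0=19·0+1=1
a_1=19:  p_1=19·19+1=362,  q_1=19·1+0=19
(x₁, y₁) = (362, 19);  362² − 363·19² = 1 ✓

362 19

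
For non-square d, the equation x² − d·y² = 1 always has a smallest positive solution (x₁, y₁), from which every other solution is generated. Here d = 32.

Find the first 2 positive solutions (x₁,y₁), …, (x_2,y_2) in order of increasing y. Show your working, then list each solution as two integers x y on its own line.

√32 = [5; 1,1,1,10, …], period ℓ=4 (even) → k=3
a_0=5:  p_0=5·1+0=5,  q_0=5·0+1=1
…
a_2=1:  p_2=1·6+5=11,  q_2=1·1+1=2
a_3=1:  p_3=1·11+6=17,  q_3=1·2+1=3
fundamental: x₁=17, y₁=3  (since 289 − 32·9 = 1)
(17+3√32)^2 = 577 + 102√32

17 3
577 102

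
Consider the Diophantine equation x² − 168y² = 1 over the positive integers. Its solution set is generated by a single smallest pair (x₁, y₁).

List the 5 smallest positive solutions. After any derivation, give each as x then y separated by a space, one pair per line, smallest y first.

13 1
337 26
8749 675
227137 17524
5896813 454949

√168 → a₀=12, period (1,24); ℓ=2 even so k=1
a_0=12:  p_0=12·1+0=12,  q_0=12·0+1=1
a_1=1:  p_1=1·12+1=13,  q_1=1·1+0=1
fundamental: x₁=13, y₁=1  (since 169 − 168·1 = 1)
n=2: (13,1)∘(13,1) = (13·13+168·1·1, 13·1+1·13) = (337,26)
n=3: (337,26)∘(13,1) = (13·337+168·1·26, 13·26+1·337) = (8749,675)
n=4: (8749,675)∘(13,1) = (13·8749+168·1·675, 13·675+1·8749) = (227137,17524)
n=5: (227137,17524)∘(13,1) = (13·227137+168·1·17524, 13·17524+1·227137) = (5896813,454949)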